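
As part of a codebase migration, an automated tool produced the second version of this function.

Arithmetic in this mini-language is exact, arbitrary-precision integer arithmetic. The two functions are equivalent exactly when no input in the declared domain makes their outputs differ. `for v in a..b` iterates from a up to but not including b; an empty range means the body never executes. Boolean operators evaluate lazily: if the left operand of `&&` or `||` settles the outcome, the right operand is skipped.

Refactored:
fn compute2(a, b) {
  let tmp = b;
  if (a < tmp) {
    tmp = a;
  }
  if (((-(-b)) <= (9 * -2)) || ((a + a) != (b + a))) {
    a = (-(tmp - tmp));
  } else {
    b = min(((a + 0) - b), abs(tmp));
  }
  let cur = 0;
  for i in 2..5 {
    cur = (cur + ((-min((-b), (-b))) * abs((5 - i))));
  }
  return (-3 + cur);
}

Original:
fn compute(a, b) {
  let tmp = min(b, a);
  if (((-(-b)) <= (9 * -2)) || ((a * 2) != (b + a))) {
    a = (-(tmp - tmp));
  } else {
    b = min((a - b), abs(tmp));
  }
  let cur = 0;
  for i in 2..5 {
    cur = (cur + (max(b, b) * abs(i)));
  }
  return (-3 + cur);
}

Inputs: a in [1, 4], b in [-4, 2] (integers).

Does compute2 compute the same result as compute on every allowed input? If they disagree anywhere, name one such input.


There is a counterexample at a=1, b=-4: -39 on one side, -27 on the other.
compute: tmp=-4, then (((-(-b)) <= (9 * -2)) || ((a * 2) != (b + a))) is true, then a=0, then cur=0, then (i=2), then cur=-8, then (i=3), then cur=-20, then (i=4), then cur=-36, then returns -39
compute2: tmp=-4, then (a < tmp) is false, then (((-(-b)) <= (9 * -2)) || ((a + a) != (b + a))) is true, then a=0, then cur=0, then (i=2), then cur=-12, then (i=3), then cur=-20, then (i=4), then cur=-24, then returns -27
verdict: not equivalent; witness: a=1, b=-4


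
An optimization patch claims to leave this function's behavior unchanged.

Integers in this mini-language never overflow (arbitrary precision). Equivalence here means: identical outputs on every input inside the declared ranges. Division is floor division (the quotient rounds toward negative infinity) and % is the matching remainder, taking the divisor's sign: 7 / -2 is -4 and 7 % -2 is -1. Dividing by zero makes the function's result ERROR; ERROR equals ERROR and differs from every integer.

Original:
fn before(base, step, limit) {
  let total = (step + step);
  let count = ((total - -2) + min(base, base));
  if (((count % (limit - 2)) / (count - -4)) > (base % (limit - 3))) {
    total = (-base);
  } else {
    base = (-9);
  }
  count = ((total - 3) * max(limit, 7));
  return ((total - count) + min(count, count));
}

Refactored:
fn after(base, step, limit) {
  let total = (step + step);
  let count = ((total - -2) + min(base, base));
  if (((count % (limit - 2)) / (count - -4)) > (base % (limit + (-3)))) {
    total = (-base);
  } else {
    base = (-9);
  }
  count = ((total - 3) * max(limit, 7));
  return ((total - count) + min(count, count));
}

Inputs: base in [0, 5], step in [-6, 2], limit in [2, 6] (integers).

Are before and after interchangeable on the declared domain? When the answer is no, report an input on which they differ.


Side by side, the visible changes include: arithmetic usage differs.
One worked example (base=4, step=-2, limit=3) — before: total := -4 | count := 2 | divide-by-zero, output ERROR; after: total := -4 | count := 2 | divide-by-zero, output ERROR; agreement on ERROR.
Sweeping the whole domain (270 inputs) finds no disagreement.
verdict: equivalent


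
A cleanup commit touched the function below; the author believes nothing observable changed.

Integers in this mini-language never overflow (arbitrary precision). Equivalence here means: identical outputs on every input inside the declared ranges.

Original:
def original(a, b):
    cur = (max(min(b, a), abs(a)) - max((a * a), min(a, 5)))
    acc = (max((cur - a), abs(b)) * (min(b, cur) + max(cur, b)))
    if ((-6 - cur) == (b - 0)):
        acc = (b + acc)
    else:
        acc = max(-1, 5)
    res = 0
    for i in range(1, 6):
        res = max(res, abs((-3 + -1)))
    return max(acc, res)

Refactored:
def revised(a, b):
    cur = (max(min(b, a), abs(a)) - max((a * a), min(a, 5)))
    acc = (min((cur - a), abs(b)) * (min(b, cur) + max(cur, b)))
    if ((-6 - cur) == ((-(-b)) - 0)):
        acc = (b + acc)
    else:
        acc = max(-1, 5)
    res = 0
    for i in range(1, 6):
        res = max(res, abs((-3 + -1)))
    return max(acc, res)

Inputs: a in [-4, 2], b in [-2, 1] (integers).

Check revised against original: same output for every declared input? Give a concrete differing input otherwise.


Try a=-3, b=0.
original: cur := -6 | acc := 0 | ((-6 - cur) == (b - 0)): true | acc := 0 | res := 0 | iter i=1: | res := 4 | iter i=2: | res := 4 | iter i=3: | res := 4 | iter i=4: | res := 4 | iter i=5: | res := 4 | result 4
revised: cur := -6 | acc := 18 | ((-6 - cur) == ((-(-b)) - 0)): true | acc := 18 | res := 0 | iter i=1: | res := 4 | iter i=2: | res := 4 | iter i=3: | res := 4 | iter i=4: | res := 4 | iter i=5: | res := 4 | result 18
4 != 18, so the rewrite changes behavior.
verdict: not equivalent; witness: a=-3, b=0


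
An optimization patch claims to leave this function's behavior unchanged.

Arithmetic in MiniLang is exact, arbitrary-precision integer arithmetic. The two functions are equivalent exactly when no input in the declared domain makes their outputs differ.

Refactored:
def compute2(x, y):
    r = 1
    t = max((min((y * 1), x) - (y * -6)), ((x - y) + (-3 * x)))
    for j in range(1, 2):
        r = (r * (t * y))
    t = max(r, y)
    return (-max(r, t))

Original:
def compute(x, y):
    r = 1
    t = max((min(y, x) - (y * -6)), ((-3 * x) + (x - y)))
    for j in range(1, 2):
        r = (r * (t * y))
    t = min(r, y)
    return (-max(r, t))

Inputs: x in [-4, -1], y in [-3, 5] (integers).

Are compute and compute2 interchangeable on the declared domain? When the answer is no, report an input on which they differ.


Run the pair on x=-4, y=-3.
compute: r becomes 1; next t becomes 11; next at j=1:; next r becomes -33; next t becomes -33; next final value 33
compute2: r becomes 1; next t becomes 11; next at j=1:; next r becomes -33; next t becomes -3; next final value 3
33 and 3 differ, so these are not the same function on this domain.
verdict: not equivalent; witness: x=-4, y=-3


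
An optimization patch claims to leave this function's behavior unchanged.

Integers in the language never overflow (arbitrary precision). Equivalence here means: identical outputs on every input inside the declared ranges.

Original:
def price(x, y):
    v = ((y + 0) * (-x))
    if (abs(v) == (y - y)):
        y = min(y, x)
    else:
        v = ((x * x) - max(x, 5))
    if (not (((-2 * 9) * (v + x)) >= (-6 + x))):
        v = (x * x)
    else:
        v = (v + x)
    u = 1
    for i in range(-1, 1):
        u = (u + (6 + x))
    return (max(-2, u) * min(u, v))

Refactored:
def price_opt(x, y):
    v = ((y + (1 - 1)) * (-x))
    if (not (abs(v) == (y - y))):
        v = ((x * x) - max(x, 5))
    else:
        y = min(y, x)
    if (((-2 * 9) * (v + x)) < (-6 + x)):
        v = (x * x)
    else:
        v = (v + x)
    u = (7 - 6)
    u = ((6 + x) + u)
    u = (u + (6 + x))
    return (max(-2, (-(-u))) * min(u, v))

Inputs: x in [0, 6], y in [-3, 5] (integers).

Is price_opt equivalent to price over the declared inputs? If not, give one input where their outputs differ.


Reading the diff, among the changes: constant usage differs; and local variable names differ; and arithmetic usage differs; and loop structure differs; and comparison usage differs.
Spot check at x=4, y=4 — price: v=-16, then (abs(v) == (y - y)) is false, then v=11, then (not (((-2 * 9) * (v + x)) >= (-6 + x))) is true, then v=16, then u=1, then (i=-1), then u=11, then (i=0), then u=21, then returns 336. price_opt: v=-16, then (not (abs(v) == (y - y))) is true, then v=11, then (((-2 * 9) * (v + x)) < (-6 + x)) is true, then v=16, then u=1, then u=11, then u=21, then returns 336. Both give 336.
Every one of the 63 inputs gives matching results.
verdict: equivalent


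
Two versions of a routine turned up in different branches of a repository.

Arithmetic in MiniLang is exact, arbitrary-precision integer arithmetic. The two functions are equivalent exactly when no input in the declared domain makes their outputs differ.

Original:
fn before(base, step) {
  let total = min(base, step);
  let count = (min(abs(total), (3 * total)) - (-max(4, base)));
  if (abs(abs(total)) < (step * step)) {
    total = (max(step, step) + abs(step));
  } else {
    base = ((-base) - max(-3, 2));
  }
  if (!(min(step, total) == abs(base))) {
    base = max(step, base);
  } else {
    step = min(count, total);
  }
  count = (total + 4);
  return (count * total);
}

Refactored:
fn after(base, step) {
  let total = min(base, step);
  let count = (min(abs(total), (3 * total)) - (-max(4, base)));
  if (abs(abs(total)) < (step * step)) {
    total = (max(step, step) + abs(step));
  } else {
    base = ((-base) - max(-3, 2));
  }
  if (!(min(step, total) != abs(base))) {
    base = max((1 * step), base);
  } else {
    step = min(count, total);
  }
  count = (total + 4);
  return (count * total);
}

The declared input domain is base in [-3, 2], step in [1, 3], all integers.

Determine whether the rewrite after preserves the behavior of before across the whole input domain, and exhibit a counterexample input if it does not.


The suspicious edit (`(min(step, total) == abs(base))` became `(min(step, total) != abs(base))`) never changes the result for any input inside the declared domain; all 18 inputs agree.
verdict: equivalent


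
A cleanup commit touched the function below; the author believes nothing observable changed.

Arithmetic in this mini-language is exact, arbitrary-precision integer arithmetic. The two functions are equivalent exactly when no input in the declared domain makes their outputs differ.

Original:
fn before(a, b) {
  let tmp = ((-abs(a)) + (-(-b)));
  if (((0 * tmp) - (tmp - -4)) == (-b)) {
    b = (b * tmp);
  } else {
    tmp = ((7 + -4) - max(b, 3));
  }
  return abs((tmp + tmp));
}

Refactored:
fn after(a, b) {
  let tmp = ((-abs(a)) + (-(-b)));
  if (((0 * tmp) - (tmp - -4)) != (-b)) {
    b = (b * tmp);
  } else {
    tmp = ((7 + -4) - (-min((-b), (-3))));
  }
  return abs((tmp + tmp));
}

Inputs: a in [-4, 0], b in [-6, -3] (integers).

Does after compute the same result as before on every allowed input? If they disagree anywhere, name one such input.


There is a counterexample at a=-4, b=-6: 20 on one side, 0 on the other.
before: tmp = -10; (((0 * tmp) - (tmp - -4)) == (-b)) -> true; b = 60; return 20
after: tmp = -10; (((0 * tmp) - (tmp - -4)) != (-b)) -> false; tmp = 0; return 0
verdict: not equivalent; witness: a=-4, b=-6


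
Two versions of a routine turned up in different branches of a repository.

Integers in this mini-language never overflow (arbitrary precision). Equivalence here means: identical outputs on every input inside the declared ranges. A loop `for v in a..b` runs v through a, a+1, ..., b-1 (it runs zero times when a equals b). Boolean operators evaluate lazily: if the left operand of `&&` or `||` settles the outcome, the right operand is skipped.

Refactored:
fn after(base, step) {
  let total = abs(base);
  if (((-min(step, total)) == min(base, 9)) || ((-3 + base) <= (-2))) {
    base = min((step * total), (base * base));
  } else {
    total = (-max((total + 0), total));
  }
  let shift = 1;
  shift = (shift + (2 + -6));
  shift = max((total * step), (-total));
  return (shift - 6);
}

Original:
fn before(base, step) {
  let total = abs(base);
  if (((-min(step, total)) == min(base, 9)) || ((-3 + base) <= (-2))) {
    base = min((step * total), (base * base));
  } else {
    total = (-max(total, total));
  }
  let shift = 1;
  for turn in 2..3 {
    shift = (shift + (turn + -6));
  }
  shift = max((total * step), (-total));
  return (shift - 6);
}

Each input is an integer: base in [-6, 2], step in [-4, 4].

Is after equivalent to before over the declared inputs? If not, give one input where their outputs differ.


Comparing the listings, the differences include: arithmetic usage differs, plus constant usage differs, plus local variable names differ, plus loop structure differs, plus statement counts differ.
As a probe, take base=-6, step=0: before runs total=6, then (((-min(step, total)) == min(base, 9)) || ((-3 + base) <= (-2))) is true, then base=0, then shift=1, then (turn=2), then shift=-3, then shift=0, then returns -6; after runs total=6, then (((-min(step, total)) == min(base, 9)) || ((-3 + base) <= (-2))) is true, then base=0, then shift=1, then shift=-3, then shift=0, then returns -6; both end at -6.
Every one of the 81 inputs gives matching results.
verdict: equivalent


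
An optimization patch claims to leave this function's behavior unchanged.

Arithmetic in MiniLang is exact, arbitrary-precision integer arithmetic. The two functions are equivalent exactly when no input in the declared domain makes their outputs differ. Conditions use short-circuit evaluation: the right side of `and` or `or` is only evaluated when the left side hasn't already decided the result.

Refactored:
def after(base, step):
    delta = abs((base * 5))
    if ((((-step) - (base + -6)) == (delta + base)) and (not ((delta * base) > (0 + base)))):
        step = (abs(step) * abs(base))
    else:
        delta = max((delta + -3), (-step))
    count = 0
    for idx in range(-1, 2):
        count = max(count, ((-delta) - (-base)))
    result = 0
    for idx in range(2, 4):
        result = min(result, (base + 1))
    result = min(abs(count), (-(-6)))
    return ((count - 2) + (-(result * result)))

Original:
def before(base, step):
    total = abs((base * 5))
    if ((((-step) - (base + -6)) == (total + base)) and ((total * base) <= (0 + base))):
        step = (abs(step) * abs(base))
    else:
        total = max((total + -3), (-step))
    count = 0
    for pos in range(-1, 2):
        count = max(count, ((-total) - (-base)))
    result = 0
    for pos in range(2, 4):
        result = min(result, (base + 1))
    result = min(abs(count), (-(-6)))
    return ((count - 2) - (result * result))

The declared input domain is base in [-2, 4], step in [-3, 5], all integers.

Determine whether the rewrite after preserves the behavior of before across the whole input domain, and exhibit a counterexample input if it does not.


Comparing the listings, the differences include: comparison usage differs; and local variable names differ; and boolean connective usage differs; and arithmetic usage differs.
Spot check at base=3, step=2 — before: total becomes 15; next ((((-step) - (base + -6)) == (total + base)) and ((total * base) <= (0 + base))) evaluates to false; next total becomes 12; next count becomes 0; next at pos=-1:; next count becomes 0; next at pos=0:; next count becomes 0; next at pos=1:; next count becomes 0; next result becomes 0; next at pos=2:; next result becomes 0; next at pos=3:; next result becomes 0; next result becomes 0; next final value -2. after: delta becomes 15; next ((((-step) - (base + -6)) == (delta + base)) and (not ((delta * base) > (0 + base)))) evaluates to false; next delta becomes 12; next count becomes 0; next at idx=-1:; next count becomes 0; next at idx=0:; next count becomes 0; next at idx=1:; next count becomes 0; next result becomes 0; next at idx=2:; next result becomes 0; next at idx=3:; next result becomes 0; next result becomes 0; next final value -2. Both give -2.
Every one of the 63 inputs gives matching results.
verdict: equivalent


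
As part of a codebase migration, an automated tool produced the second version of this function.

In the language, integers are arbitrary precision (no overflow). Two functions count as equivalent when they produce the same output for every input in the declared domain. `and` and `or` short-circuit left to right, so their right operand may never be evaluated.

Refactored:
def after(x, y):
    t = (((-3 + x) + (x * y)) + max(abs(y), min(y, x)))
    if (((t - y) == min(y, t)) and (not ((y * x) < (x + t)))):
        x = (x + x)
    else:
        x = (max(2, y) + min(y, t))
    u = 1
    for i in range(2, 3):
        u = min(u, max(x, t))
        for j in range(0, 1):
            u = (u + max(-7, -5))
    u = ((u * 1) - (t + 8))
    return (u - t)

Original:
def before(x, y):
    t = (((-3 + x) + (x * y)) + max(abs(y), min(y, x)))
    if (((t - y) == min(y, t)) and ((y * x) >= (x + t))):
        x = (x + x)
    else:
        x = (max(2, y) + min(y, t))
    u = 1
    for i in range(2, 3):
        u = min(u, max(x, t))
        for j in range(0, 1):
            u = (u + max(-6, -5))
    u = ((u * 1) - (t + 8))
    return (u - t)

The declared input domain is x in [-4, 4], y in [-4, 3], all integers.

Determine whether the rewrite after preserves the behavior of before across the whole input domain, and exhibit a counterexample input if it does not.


Equivalent. The one real change (`-6` became `-7`) has no effect anywhere in the declared ranges.
Across all 72 domain points the two functions coincide.
As a probe, take x=-1, y=1: before runs t := -4 | (((t - y) == min(y, t)) and ((y * x) >= (x + t))): false | x := -2 | u := 1 | iter i=2: | u := -2 | iter j=0: | u := -7 | u := -11 | result -7; after runs t := -4 | (((t - y) == min(y, t)) and (not ((y * x) < (x + t)))): false | x := -2 | u := 1 | iter i=2: | u := -2 | iter j=0: | u := -7 | u := -11 | result -7; both end at -7.
verdict: equivalent


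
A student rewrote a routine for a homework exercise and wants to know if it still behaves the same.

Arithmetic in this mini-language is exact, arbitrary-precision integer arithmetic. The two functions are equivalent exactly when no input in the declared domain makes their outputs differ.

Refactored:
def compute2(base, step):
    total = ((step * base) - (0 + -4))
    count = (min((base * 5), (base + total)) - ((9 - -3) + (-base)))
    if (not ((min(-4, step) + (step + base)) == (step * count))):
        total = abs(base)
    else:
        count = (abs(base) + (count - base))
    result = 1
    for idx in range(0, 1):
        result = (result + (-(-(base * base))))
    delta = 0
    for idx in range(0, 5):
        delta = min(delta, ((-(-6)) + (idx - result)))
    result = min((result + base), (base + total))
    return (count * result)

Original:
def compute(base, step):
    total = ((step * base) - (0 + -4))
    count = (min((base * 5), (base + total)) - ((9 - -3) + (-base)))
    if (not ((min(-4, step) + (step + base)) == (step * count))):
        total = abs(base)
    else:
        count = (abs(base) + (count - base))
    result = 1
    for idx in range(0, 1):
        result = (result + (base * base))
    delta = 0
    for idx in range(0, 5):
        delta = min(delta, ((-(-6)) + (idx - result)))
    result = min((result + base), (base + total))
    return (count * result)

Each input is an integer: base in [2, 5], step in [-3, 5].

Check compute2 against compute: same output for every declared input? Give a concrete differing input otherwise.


Differences: same computation, different form — yet all 36 inputs agree.
verdict: equivalent


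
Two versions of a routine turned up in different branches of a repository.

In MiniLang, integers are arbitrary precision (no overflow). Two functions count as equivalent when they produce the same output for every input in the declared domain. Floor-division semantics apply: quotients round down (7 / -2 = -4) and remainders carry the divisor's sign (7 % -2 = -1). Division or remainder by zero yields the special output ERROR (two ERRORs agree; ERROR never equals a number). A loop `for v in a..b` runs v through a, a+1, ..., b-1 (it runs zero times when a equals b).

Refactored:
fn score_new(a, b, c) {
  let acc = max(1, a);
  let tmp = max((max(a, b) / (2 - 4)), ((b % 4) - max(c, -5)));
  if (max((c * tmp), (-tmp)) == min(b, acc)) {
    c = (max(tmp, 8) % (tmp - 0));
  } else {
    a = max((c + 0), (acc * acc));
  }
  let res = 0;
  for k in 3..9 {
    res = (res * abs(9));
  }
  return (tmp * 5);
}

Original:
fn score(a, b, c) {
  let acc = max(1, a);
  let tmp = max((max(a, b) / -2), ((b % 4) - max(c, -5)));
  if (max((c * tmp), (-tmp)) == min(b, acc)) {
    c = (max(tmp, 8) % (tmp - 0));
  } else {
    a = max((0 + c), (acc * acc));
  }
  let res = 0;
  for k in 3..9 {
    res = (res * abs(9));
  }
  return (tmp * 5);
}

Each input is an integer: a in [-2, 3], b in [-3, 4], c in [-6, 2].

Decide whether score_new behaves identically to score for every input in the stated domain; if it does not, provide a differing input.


Comparing the listings, the differences include: arithmetic usage differs, constant usage differs.
Tracing a=-1, b=3, c=1: score: acc becomes 1; next tmp becomes 2; next (max((c * tmp), (-tmp)) == min(b, acc)) evaluates to false; next a becomes 1; next res becomes 0; next at k=3:; next res becomes 0; next at k=4:; next res becomes 0; next at k=5:; next res becomes 0; next at k=6:; next res becomes 0; next at k=7:; next res becomes 0; next at k=8:; next res becomes 0; next final value 10 | score_new: acc becomes 1; next tmp becomes 2; next (max((c * tmp), (-tmp)) == min(b, acc)) evaluates to false; next a becomes 1; next res becomes 0; next at k=3:; next res becomes 0; next at k=4:; next res becomes 0; next at k=5:; next res becomes 0; next at k=6:; next res becomes 0; next at k=7:; next res becomes 0; next at k=8:; next res becomes 0; next final value 10 — matching result 10.
Checked all 432 inputs in the declared domain: the outputs agree on every one.
verdict: equivalent


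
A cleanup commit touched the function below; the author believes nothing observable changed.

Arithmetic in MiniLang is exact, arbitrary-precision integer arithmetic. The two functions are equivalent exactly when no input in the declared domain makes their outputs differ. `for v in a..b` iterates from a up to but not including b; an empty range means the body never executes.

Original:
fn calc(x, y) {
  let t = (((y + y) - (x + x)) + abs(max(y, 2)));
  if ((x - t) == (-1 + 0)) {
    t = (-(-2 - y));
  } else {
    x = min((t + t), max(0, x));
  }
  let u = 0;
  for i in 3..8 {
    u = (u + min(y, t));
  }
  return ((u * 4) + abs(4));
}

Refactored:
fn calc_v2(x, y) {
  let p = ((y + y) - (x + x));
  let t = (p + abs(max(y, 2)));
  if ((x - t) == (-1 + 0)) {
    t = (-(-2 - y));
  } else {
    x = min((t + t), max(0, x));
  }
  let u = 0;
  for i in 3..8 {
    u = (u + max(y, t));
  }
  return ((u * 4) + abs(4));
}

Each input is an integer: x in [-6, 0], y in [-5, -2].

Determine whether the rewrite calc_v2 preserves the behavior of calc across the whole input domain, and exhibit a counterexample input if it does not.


Take x=-6, y=-5.
calc: t := 4 | ((x - t) == (-1 + 0)): false | x := 0 | u := 0 | iter i=3: | u := -5 | iter i=4: | u := -10 | iter i=5: | u := -15 | iter i=6: | u := -20 | iter i=7: | u := -25 | result -96
calc_v2: p := 2 | t := 4 | ((x - t) == (-1 + 0)): false | x := 0 | u := 0 | iter i=3: | u := 4 | iter i=4: | u := 8 | iter i=5: | u := 12 | iter i=6: | u := 16 | iter i=7: | u := 20 | result 84
-96 vs 84 — the two versions disagree here.
verdict: not equivalent; witness: x=-6, y=-5


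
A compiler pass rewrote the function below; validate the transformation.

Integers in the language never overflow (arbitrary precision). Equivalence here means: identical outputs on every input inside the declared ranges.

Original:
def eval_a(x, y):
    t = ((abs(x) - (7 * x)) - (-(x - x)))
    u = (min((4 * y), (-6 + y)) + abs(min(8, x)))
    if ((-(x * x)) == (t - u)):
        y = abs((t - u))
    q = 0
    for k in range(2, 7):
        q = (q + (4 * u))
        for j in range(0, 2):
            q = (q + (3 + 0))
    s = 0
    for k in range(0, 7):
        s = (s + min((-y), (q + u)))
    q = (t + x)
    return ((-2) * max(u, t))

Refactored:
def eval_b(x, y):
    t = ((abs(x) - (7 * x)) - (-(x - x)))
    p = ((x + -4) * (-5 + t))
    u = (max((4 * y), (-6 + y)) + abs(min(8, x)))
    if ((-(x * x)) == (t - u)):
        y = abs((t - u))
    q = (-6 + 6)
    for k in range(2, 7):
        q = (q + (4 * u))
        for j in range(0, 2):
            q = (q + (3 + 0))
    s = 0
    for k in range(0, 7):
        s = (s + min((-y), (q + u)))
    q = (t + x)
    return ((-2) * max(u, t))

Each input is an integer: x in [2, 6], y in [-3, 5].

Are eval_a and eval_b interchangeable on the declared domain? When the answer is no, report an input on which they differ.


These are not equivalent — on x=2, y=-3 the outputs split (20 vs 14).
eval_a: t=-12, then u=-10, then ((-(x * x)) == (t - u)) is false, then q=0, then (k=2), then q=-40, then (j=0), then q=-37, then (j=1), then q=-34, then (k=3), then q=-74, then (j=0), then q=-71, then (j=1), then q=-68, then (k=4), then q=-108, then (j=0), then q=-105, then (j=1), then q=-102, then (k=5), then q=-142, then (j=0), then q=-139, then (j=1), then q=-136, then (k=6), then q=-176, then (j=0), then q=-173, then (j=1), then q=-170, then s=0, then (k=0), then s=-180, then (k=1), then s=-360, then (k=2), then s=-540, then (k=3), then s=-720, then (k=4), then s=-900, then (k=5), then s=-1080, then (k=6), then s=-1260, then q=-10, then returns 20
eval_b: t=-12, then p=34, then u=-7, then ((-(x * x)) == (t - u)) is false, then q=0, then (k=2), then q=-28, then (j=0), then q=-25, then (j=1), then q=-22, then (k=3), then q=-50, then (j=0), then q=-47, then (j=1), then q=-44, then (k=4), then q=-72, then (j=0), then q=-69, then (j=1), then q=-66, then (k=5), then q=-94, then (j=0), then q=-91, then (j=1), then q=-88, then (k=6), then q=-116, then (j=0), then q=-113, then (j=1), then q=-110, then s=0, then (k=0), then s=-117, then (k=1), then s=-234, then (k=2), then s=-351, then (k=3), then s=-468, then (k=4), then s=-585, then (k=5), then s=-702, then (k=6), then s=-819, then q=-10, then returns 14
verdict: not equivalent; witness: x=2, y=-3


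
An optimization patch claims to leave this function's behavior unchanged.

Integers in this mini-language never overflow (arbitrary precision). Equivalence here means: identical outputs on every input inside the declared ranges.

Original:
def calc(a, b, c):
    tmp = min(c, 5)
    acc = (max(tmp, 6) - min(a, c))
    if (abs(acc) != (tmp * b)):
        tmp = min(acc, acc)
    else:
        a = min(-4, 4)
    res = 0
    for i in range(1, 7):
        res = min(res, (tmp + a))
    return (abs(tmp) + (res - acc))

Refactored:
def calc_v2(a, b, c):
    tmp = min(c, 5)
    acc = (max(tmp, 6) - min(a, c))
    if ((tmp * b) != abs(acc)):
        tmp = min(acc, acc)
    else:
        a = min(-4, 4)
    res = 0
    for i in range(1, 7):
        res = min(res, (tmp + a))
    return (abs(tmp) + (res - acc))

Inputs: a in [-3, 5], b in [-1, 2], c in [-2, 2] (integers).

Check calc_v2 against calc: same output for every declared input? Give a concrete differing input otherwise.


Although same computation, different form, 180/180 inputs agree.
verdict: equivalent


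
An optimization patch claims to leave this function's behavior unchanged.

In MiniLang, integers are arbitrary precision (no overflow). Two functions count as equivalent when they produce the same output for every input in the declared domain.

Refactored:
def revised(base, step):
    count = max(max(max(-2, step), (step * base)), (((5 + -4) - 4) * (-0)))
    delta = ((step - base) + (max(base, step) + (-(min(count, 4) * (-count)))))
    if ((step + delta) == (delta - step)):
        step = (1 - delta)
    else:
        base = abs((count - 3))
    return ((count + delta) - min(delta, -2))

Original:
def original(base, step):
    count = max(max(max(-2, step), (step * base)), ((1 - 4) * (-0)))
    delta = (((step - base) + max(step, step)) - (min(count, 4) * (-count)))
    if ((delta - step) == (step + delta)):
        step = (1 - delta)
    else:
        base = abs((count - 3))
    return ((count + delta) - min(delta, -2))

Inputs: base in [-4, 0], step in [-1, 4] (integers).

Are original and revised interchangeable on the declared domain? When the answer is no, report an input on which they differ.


On input base=0, step=-1, original returns 0 while revised returns 1.
verdict: not equivalent; witness: base=0, step=-1


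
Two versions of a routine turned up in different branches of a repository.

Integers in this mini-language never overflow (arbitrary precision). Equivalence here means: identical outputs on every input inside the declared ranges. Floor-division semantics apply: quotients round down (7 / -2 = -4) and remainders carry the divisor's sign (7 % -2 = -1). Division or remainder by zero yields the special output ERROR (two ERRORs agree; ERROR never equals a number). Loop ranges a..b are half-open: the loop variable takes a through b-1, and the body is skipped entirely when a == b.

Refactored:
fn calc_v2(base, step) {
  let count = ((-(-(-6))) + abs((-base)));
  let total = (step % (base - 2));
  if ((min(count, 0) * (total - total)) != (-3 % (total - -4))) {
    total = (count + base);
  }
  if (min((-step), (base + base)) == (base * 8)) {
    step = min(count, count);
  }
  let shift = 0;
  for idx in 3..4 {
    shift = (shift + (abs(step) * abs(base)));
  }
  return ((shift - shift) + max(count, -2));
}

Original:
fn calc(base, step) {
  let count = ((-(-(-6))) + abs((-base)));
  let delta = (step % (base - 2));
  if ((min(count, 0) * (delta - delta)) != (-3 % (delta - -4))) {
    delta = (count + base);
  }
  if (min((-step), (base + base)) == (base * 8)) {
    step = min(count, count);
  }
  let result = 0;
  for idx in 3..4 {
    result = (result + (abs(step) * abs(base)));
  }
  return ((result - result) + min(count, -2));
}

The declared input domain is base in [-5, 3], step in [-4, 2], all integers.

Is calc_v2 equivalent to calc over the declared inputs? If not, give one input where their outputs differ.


The rewrite breaks on base=-5, step=-3, where the results are -2 and -1.
calc: count=-1, then delta=-3, then ((min(count, 0) * (delta - delta)) != (-3 % (delta - -4))) is false, then (min((-step), (base + base)) == (base * 8)) is false, then result=0, then (idx=3), then result=15, then returns -2
calc_v2: count=-1, then total=-3, then ((min(count, 0) * (total - total)) != (-3 % (total - -4))) is false, then (min((-step), (base + base)) == (base * 8)) is false, then shift=0, then (idx=3), then shift=15, then returns -1
verdict: not equivalent; witness: base=-5, step=-3


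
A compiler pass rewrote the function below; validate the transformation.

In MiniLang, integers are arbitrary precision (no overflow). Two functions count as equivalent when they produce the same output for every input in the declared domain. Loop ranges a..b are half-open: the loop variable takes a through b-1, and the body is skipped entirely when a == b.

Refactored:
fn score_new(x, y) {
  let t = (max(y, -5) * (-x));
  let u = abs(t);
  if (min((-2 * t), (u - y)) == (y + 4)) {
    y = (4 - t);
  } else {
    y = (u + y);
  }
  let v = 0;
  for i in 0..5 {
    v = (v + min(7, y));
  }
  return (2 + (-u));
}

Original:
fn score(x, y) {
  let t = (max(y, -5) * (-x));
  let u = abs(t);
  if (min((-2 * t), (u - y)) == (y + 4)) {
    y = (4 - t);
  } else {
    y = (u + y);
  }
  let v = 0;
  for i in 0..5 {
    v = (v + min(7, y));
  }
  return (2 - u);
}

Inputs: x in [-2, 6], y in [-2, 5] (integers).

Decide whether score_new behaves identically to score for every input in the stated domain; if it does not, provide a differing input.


The two are interchangeable: arithmetic usage differs, and every declared input agrees.
Tracing x=1, y=0: score: t becomes 0; next u becomes 0; next (min((-2 * t), (u - y)) == (y + 4)) evaluates to false; next y becomes 0; next v becomes 0; next at i=0:; next v becomes 0; next at i=1:; next v becomes 0; next at i=2:; next v becomes 0; next at i=3:; next v becomes 0; next at i=4:; next v becomes 0; next final value 2 | score_new: t becomes 0; next u becomes 0; next (min((-2 * t), (u - y)) == (y + 4)) evaluates to false; next y becomes 0; next v becomes 0; next at i=0:; next v becomes 0; next at i=1:; next v becomes 0; next at i=2:; next v becomes 0; next at i=3:; next v becomes 0; next at i=4:; next v becomes 0; next final value 2 — matching result 2.
Checked all 72 inputs in the declared domain: the outputs agree on every one.
verdict: equivalent


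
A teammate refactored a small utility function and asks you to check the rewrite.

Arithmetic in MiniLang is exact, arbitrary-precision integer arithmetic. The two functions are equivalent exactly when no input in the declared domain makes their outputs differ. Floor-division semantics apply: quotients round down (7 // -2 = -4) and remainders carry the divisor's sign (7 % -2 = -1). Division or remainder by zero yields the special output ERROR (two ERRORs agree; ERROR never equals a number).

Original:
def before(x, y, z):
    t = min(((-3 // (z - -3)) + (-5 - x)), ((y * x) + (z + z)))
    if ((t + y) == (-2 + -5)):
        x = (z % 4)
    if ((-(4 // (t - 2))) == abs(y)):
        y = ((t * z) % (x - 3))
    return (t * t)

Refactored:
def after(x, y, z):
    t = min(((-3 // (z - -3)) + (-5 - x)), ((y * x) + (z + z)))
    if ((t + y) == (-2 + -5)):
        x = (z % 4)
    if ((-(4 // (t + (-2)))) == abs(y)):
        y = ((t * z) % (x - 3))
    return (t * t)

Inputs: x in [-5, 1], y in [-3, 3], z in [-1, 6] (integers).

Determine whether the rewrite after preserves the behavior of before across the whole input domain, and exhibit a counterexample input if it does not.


The two versions differ — the changes include arithmetic usage differs.
One worked example (x=-1, y=1, z=1) — before: t=-5, then ((t + y) == (-2 + -5)) is false, then ((-(4 // (t - 2))) == abs(y)) is true, then y=-1, then returns 25; after: t=-5, then ((t + y) == (-2 + -5)) is false, then ((-(4 // (t + (-2)))) == abs(y)) is true, then y=-1, then returns 25; agreement on 25.
Across all 392 domain points the two functions coincide.
verdict: equivalent


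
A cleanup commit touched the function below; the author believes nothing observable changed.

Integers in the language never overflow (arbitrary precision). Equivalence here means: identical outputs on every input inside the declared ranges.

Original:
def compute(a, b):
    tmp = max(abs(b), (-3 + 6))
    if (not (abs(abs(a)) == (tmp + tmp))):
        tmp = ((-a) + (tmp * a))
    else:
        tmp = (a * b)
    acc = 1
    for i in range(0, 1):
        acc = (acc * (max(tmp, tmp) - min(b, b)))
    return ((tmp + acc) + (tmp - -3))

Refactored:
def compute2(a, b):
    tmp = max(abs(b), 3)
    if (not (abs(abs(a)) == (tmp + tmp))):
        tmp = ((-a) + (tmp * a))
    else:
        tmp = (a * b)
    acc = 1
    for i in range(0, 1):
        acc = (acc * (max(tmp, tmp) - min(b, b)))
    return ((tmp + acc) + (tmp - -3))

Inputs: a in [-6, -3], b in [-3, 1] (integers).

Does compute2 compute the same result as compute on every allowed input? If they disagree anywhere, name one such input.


Changes here: arithmetic usage differs, and constant usage differs; the full 20-point sweep finds no disagreement.
verdict: equivalent


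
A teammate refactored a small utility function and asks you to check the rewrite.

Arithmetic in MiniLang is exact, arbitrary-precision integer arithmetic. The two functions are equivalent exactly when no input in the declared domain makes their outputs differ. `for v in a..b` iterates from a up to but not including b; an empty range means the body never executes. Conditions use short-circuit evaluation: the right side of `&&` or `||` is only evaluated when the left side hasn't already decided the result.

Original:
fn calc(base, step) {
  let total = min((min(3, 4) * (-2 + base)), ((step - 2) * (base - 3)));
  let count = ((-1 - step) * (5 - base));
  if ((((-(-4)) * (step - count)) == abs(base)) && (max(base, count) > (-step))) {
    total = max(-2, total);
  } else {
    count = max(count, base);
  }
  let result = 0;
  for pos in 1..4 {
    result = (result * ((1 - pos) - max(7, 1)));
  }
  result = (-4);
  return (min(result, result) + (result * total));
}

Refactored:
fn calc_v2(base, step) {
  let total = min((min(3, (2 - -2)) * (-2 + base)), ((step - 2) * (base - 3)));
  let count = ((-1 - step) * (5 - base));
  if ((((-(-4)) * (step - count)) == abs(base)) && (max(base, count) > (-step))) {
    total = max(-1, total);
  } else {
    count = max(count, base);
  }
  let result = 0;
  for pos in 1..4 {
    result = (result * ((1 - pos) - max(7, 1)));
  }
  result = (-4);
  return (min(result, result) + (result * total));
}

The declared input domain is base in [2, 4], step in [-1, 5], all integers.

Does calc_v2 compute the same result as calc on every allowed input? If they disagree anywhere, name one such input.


Try base=4, step=0.
calc: total becomes -2; next count becomes -1; next ((((-(-4)) * (step - count)) == abs(base)) && (max(base, count) > (-step))) evaluates to true; next total becomes -2; next result becomes 0; next at pos=1:; next result becomes 0; next at pos=2:; next result becomes 0; next at pos=3:; next result becomes 0; next result becomes -4; next final value 4
calc_v2: total becomes -2; next count becomes -1; next ((((-(-4)) * (step - count)) == abs(base)) && (max(base, count) > (-step))) evaluates to true; next total becomes -1; next result becomes 0; next at pos=1:; next result becomes 0; next at pos=2:; next result becomes 0; next at pos=3:; next result becomes 0; next result becomes -4; next final value 0
4 != 0, so the rewrite changes behavior.
verdict: not equivalent; witness: base=4, step=0


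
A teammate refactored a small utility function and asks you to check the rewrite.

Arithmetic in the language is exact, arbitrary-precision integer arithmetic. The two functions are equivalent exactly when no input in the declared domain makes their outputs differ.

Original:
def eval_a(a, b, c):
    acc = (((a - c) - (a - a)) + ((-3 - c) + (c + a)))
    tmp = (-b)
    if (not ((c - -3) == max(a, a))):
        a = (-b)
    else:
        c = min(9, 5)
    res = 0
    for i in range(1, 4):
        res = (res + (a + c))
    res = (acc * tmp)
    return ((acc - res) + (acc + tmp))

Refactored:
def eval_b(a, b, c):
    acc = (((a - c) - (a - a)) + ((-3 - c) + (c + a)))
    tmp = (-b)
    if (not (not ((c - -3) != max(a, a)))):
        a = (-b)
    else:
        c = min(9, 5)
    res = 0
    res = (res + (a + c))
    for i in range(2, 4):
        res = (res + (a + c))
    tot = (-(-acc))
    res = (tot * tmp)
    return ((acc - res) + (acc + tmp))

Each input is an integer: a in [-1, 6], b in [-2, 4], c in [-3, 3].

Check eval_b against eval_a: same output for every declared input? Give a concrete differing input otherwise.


Behavior is preserved: although loop structure differs, arithmetic usage differs, comparison usage differs, local variable names differ, statement counts differ, boolean connective usage differs, the outputs never diverge.
As a probe, take a=0, b=-2, c=2: eval_a runs acc := -5 | tmp := 2 | (not ((c - -3) == max(a, a))): true | a := 2 | res := 0 | iter i=1: | res := 4 | iter i=2: | res := 8 | iter i=3: | res := 12 | res := -10 | result 2; eval_b runs acc := -5 | tmp := 2 | (not (not ((c - -3) != max(a, a)))): true | a := 2 | res := 0 | res := 4 | iter i=2: | res := 8 | iter i=3: | res := 12 | tot := -5 | res := -10 | result 2; both end at 2.
An exhaustive pass over the 392 declared inputs shows identical outputs.
verdict: equivalent


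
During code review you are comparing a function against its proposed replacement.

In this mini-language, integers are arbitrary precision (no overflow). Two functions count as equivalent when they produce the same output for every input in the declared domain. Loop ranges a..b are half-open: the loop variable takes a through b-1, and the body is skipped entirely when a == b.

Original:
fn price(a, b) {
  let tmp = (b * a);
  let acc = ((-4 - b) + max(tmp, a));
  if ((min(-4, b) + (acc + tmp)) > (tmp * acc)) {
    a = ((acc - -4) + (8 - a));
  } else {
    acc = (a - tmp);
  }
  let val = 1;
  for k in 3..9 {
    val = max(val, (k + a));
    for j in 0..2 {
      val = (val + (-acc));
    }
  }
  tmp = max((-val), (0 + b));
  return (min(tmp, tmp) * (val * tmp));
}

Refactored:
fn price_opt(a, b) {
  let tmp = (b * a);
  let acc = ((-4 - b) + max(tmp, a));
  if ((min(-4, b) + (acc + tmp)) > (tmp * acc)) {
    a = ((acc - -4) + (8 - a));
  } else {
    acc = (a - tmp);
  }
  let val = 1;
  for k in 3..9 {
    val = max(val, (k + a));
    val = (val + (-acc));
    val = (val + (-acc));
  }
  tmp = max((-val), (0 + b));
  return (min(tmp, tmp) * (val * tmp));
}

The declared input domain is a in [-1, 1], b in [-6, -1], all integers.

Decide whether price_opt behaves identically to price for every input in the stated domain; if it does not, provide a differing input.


This is a faithful refactor — arithmetic usage differs; local variable names differ; loop structure differs, but the computed results match everywhere.
Tracing a=-1, b=-1: price: tmp := 1 | acc := -2 | ((min(-4, b) + (acc + tmp)) > (tmp * acc)): false | acc := -2 | val := 1 | iter k=3: | val := 2 | iter j=0: | val := 4 | iter j=1: | val := 6 | iter k=4: | val := 6 | iter j=0: | val := 8 | iter j=1: | val := 10 | iter k=5: | val := 10 | iter j=0: | val := 12 | iter j=1: | val := 14 | iter k=6: | val := 14 | iter j=0: | val := 16 | iter j=1: | val := 18 | iter k=7: | val := 18 | iter j=0: | val := 20 | iter j=1: | val := 22 | iter k=8: | val := 22 | iter j=0: | val := 24 | iter j=1: | val := 26 | tmp := -1 | result 26 | price_opt: tmp := 1 | acc := -2 | ((min(-4, b) + (acc + tmp)) > (tmp * acc)): false | acc := -2 | val := 1 | iter k=3: | val := 2 | val := 4 | val := 6 | iter k=4: | val := 6 | val := 8 | val := 10 | iter k=5: | val := 10 | val := 12 | val := 14 | iter k=6: | val := 14 | val := 16 | val := 18 | iter k=7: | val := 18 | val := 20 | val := 22 | iter k=8: | val := 22 | val := 24 | val := 26 | tmp := -1 | result 26 — matching result 26.
An exhaustive pass over the 18 declared inputs shows identical outputs.
verdict: equivalent
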